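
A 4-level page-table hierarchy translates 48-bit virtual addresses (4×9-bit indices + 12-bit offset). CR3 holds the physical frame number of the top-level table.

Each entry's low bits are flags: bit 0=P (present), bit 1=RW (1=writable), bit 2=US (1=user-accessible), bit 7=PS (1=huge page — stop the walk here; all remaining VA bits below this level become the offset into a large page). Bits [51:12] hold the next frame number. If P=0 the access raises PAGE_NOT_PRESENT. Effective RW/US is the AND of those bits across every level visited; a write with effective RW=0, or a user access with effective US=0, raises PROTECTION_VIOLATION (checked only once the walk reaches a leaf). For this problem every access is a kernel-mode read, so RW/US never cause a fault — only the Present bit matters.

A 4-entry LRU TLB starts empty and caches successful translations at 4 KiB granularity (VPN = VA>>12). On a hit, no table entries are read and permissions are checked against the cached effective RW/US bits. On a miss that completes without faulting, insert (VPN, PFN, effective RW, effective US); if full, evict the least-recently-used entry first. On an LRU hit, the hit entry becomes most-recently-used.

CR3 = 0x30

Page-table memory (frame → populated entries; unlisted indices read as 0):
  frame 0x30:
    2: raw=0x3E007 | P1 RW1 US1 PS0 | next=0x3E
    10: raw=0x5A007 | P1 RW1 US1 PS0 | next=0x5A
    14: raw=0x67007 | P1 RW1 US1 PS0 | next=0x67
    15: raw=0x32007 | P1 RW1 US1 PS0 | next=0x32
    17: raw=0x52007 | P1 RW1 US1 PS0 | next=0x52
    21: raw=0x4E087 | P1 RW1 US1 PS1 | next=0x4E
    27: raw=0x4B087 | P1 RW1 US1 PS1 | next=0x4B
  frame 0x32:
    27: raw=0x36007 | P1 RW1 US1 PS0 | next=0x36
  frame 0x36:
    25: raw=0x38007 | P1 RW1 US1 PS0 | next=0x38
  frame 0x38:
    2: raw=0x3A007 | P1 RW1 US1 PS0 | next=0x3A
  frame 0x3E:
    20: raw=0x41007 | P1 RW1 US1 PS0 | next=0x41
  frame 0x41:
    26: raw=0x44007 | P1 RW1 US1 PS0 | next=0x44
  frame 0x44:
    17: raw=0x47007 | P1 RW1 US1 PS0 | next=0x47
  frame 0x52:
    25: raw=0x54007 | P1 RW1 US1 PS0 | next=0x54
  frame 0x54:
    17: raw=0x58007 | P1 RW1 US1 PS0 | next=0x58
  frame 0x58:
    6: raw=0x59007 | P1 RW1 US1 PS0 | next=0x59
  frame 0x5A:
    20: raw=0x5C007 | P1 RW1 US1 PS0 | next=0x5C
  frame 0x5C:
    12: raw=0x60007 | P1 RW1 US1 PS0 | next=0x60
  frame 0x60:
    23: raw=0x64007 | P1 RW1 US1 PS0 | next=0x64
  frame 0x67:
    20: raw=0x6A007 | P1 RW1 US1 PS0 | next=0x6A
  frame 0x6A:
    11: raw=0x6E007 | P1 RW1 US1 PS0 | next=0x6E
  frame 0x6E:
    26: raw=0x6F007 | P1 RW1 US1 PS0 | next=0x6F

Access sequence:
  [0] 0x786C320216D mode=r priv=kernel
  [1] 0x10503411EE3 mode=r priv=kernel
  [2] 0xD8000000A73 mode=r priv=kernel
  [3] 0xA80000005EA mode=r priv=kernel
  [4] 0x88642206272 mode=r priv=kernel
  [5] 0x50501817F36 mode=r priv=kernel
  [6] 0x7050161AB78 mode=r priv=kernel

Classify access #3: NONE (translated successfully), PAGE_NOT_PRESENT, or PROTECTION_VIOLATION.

Per-access translation:
#0 VA=0x786C320216D (r,kernel):
  L0 @0x30[15] → 0x32007  P=1,RW=1,US=1,PS=0
  L1 @0x32[27] → 0x36007  P=1,RW=1,US=1,PS=0
  L2 @0x36[25] → 0x38007  P=1,RW=1,US=1,PS=0
  L3 @0x38[2] → 0x3A007  P=1,RW=1,US=1,PS=0
  → PA=0x3A16D  (4 entries read)
#1 VA=0x10503411EE3 (r,kernel):
  L0 @0x30[2] → 0x3E007  P=1,RW=1,US=1,PS=0
  L1 @0x3E[20] → 0x41007  P=1,RW=1,US=1,PS=0
  L2 @0x41[26] → 0x44007  P=1,RW=1,US=1,PS=0
  L3 @0x44[17] → 0x47007  P=1,RW=1,US=1,PS=0
  → PA=0x47EE3  (4 entries read)
#2 VA=0xD8000000A73 (r,kernel):
  L0 @0x30[27] → 0x4B087  P=1,RW=1,US=1,PS=1
  → PA=0x4BA73 (huge @L0)  (1 entries read)
#3 VA=0xA80000005EA (r,kernel):
  L0 @0x30[21] → 0x4E087  P=1,RW=1,US=1,PS=1
  → PA=0x4E5EA (huge @L0)  (1 entries read)
#4 VA=0x88642206272 (r,kernel):
  L0 @0x30[17] → 0x52007  P=1,RW=1,US=1,PS=0
  L1 @0x52[25] → 0x54007  P=1,RW=1,US=1,PS=0
  L2 @0x54[17] → 0x58007  P=1,RW=1,US=1,PS=0
  L3 @0x58[6] → 0x59007  P=1,RW=1,US=1,PS=0
  → PA=0x59272  (4 entries read)
#5 VA=0x50501817F36 (r,kernel):
  L0 @0x30[10] → 0x5A007  P=1,RW=1,US=1,PS=0
  L1 @0x5A[20] → 0x5C007  P=1,RW=1,US=1,PS=0
  L2 @0x5C[12] → 0x60007  P=1,RW=1,US=1,PS=0
  L3 @0x60[23] → 0x64007  P=1,RW=1,US=1,PS=0
  → PA=0x64F36  (4 entries read)
#6 VA=0x7050161AB78 (r,kernel):
  L0 @0x30[14] → 0x67007  P=1,RW=1,US=1,PS=0
  L1 @0x67[20] → 0x6A007  P=1,RW=1,US=1,PS=0
  L2 @0x6A[11] → 0x6E007  P=1,RW=1,US=1,PS=0
  L3 @0x6E[26] → 0x6F007  P=1,RW=1,US=1,PS=0
  → PA=0x6FB78  (4 entries read)

Access #3 fault: NONE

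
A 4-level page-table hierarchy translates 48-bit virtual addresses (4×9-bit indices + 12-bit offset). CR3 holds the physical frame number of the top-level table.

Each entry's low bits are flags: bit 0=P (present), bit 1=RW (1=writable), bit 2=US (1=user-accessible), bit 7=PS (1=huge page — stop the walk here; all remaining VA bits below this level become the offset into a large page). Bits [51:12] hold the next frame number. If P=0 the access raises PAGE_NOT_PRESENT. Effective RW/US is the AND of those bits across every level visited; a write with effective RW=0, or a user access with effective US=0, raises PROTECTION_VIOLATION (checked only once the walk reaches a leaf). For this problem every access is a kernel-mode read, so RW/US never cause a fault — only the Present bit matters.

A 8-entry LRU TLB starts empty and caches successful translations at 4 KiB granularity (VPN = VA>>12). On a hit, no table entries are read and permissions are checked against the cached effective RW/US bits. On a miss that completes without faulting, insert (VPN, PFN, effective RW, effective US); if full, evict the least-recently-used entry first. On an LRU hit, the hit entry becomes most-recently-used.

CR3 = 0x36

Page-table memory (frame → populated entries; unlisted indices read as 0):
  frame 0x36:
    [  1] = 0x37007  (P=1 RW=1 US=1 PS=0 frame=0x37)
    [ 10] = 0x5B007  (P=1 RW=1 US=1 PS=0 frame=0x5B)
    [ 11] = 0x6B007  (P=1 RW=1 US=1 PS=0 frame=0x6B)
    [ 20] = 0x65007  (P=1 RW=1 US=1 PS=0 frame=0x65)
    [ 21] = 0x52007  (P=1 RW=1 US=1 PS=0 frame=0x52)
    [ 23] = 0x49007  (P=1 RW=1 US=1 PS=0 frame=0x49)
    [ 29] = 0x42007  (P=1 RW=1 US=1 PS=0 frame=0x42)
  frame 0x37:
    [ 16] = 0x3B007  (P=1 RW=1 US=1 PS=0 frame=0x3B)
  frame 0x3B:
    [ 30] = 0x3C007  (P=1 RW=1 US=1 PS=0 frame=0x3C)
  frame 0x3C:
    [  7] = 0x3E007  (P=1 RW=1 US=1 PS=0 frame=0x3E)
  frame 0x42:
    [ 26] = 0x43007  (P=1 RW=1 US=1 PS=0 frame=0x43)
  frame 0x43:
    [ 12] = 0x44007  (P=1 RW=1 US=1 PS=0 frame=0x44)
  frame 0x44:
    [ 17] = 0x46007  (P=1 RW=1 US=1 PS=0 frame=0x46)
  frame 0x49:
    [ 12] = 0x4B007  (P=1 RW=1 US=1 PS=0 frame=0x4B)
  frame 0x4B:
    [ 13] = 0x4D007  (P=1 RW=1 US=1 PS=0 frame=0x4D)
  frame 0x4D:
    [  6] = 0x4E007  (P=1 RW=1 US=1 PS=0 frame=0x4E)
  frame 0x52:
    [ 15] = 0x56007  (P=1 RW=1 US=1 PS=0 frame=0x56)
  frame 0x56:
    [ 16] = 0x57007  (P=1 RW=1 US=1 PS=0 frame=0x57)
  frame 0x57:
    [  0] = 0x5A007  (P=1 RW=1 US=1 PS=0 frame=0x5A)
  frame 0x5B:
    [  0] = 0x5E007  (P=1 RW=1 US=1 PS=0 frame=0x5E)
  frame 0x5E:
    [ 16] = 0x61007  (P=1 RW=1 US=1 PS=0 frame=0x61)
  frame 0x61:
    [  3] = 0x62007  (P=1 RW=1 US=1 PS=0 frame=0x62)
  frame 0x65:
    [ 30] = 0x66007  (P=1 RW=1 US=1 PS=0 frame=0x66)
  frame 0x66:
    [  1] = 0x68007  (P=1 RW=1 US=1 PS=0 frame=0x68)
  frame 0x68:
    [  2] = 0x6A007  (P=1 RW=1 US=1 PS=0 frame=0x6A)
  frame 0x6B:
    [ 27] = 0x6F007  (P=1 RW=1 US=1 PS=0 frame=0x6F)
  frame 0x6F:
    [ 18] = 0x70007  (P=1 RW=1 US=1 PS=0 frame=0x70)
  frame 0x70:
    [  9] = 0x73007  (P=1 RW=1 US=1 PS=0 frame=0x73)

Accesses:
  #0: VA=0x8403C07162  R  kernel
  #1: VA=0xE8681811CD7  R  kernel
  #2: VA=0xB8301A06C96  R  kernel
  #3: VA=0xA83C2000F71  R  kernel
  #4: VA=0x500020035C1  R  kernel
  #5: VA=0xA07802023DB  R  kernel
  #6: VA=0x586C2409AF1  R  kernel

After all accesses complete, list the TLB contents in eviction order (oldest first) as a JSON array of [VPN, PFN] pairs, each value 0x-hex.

Per-access translation:
#0 VA=0x8403C07162 (r,kernel):
  L0 @0x36[1] → 0x37007  P=1,RW=1,US=1,PS=0
  L1 @0x37[16] → 0x3B007  P=1,RW=1,US=1,PS=0
  L2 @0x3B[30] → 0x3C007  P=1,RW=1,US=1,PS=0
  L3 @0x3C[7] → 0x3E007  P=1,RW=1,US=1,PS=0
  → PA=0x3E162  (4 entries read)
#1 VA=0xE8681811CD7 (r,kernel):
  L0 @0x36[29] → 0x42007  P=1,RW=1,US=1,PS=0
  L1 @0x42[26] → 0x43007  P=1,RW=1,US=1,PS=0
  L2 @0x43[12] → 0x44007  P=1,RW=1,US=1,PS=0
  L3 @0x44[17] → 0x46007  P=1,RW=1,US=1,PS=0
  → PA=0x46CD7  (4 entries read)
#2 VA=0xB8301A06C96 (r,kernel):
  L0 @0x36[23] → 0x49007  P=1,RW=1,US=1,PS=0
  L1 @0x49[12] → 0x4B007  P=1,RW=1,US=1,PS=0
  L2 @0x4B[13] → 0x4D007  P=1,RW=1,US=1,PS=0
  L3 @0x4D[6] → 0x4E007  P=1,RW=1,US=1,PS=0
  → PA=0x4EC96  (4 entries read)
#3 VA=0xA83C2000F71 (r,kernel):
  L0 @0x36[21] → 0x52007  P=1,RW=1,US=1,PS=0
  L1 @0x52[15] → 0x56007  P=1,RW=1,US=1,PS=0
  L2 @0x56[16] → 0x57007  P=1,RW=1,US=1,PS=0
  L3 @0x57[0] → 0x5A007  P=1,RW=1,US=1,PS=0
  → PA=0x5AF71  (4 entries read)
#4 VA=0x500020035C1 (r,kernel):
  L0 @0x36[10] → 0x5B007  P=1,RW=1,US=1,PS=0
  L1 @0x5B[0] → 0x5E007  P=1,RW=1,US=1,PS=0
  L2 @0x5E[16] → 0x61007  P=1,RW=1,US=1,PS=0
  L3 @0x61[3] → 0x62007  P=1,RW=1,US=1,PS=0
  → PA=0x625C1  (4 entries read)
#5 VA=0xA07802023DB (r,kernel):
  L0 @0x36[20] → 0x65007  P=1,RW=1,US=1,PS=0
  L1 @0x65[30] → 0x66007  P=1,RW=1,US=1,PS=0
  L2 @0x66[1] → 0x68007  P=1,RW=1,US=1,PS=0
  L3 @0x68[2] → 0x6A007  P=1,RW=1,US=1,PS=0
  → PA=0x6A3DB  (4 entries read)
#6 VA=0x586C2409AF1 (r,kernel):
  L0 @0x36[11] → 0x6B007  P=1,RW=1,US=1,PS=0
  L1 @0x6B[27] → 0x6F007  P=1,RW=1,US=1,PS=0
  L2 @0x6F[18] → 0x70007  P=1,RW=1,US=1,PS=0
  L3 @0x70[9] → 0x73007  P=1,RW=1,US=1,PS=0
  → PA=0x73AF1  (4 entries read)

TLB: [["0x8403C07", "0x3E"], ["0xE8681811", "0x46"], ["0xB8301A06", "0x4E"], ["0xA83C2000", "0x5A"], ["0x50002003", "0x62"], ["0xA0780202", "0x6A"], ["0x586C2409", "0x73"]]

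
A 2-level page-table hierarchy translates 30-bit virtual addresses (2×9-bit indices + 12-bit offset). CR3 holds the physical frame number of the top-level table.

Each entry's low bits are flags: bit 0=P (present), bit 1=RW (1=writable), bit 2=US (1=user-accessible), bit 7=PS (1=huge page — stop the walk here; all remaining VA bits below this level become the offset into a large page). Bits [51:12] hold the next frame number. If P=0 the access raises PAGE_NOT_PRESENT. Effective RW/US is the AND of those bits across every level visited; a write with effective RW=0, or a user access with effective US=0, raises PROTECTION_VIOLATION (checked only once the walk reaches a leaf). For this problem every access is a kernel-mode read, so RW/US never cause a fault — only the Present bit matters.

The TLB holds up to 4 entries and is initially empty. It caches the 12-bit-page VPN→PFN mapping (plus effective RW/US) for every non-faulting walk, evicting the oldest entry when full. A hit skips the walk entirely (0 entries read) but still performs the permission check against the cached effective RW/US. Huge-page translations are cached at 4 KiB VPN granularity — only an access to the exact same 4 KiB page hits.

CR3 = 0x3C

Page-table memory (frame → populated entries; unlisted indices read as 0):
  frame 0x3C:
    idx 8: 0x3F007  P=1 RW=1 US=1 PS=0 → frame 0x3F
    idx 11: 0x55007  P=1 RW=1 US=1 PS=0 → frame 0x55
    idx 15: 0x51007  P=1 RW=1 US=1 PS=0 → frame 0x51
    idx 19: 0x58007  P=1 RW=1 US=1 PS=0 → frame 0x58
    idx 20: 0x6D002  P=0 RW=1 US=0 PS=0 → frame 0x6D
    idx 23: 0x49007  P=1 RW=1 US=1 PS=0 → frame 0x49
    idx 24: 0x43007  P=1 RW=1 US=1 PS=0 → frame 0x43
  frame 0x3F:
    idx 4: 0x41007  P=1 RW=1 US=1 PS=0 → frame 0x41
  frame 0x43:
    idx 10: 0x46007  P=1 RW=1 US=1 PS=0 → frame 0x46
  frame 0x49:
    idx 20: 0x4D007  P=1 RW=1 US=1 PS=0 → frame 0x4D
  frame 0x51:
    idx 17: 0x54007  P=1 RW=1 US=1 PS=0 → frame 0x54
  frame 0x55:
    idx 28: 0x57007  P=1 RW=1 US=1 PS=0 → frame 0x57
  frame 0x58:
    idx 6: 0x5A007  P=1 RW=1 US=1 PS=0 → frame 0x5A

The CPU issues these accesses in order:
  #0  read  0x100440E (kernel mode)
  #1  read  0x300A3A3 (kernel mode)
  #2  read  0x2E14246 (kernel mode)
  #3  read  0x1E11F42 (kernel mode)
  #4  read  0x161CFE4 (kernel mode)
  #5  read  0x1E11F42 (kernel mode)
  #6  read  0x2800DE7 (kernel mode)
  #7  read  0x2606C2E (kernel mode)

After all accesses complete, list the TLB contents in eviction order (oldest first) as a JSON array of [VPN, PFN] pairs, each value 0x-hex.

Walk each access:
#0 VA=0x100440E (r,kernel):
  L0 @0x3C[8] → 0x3F007  P=1,RW=1,US=1,PS=0
  L1 @0x3F[4] → 0x41007  P=1,RW=1,US=1,PS=0
  ⇒ phys 0x4140E  [2 reads]
#1 VA=0x300A3A3 (r,kernel):
  L0 @0x3C[24] → 0x43007  P=1,RW=1,US=1,PS=0
  L1 @0x43[10] → 0x46007  P=1,RW=1,US=1,PS=0
  ⇒ phys 0x463A3  [2 reads]
#2 VA=0x2E14246 (r,kernel):
  L0 @0x3C[23] → 0x49007  P=1,RW=1,US=1,PS=0
  L1 @0x49[20] → 0x4D007  P=1,RW=1,US=1,PS=0
  ⇒ phys 0x4D246  [2 reads]
#3 VA=0x1E11F42 (r,kernel):
  L0 @0x3C[15] → 0x51007  P=1,RW=1,US=1,PS=0
  L1 @0x51[17] → 0x54007  P=1,RW=1,US=1,PS=0
  ⇒ phys 0x54F42  [2 reads]
#4 VA=0x161CFE4 (r,kernel):
  L0 @0x3C[11] → 0x55007  P=1,RW=1,US=1,PS=0
  L1 @0x55[28] → 0x57007  P=1,RW=1,US=1,PS=0
  ⇒ phys 0x57FE4  [2 reads]
#5 VA=0x1E11F42 (r,kernel):
  TLB hit vpn=0x1E11 → PA=0x54F42
#6 VA=0x2800DE7 (r,kernel):
  L0 @0x3C[20] → 0x6D002  P=0,RW=1,US=0,PS=0
  ✗ PAGE_NOT_PRESENT  [1 reads]
#7 VA=0x2606C2E (r,kernel):
  L0 @0x3C[19] → 0x58007  P=1,RW=1,US=1,PS=0
  L1 @0x58[6] → 0x5A007  P=1,RW=1,US=1,PS=0
  ⇒ phys 0x5AC2E  [2 reads]

TLB: [["0x2E14", "0x4D"], ["0x1E11", "0x54"], ["0x161C", "0x57"], ["0x2606", "0x5A"]]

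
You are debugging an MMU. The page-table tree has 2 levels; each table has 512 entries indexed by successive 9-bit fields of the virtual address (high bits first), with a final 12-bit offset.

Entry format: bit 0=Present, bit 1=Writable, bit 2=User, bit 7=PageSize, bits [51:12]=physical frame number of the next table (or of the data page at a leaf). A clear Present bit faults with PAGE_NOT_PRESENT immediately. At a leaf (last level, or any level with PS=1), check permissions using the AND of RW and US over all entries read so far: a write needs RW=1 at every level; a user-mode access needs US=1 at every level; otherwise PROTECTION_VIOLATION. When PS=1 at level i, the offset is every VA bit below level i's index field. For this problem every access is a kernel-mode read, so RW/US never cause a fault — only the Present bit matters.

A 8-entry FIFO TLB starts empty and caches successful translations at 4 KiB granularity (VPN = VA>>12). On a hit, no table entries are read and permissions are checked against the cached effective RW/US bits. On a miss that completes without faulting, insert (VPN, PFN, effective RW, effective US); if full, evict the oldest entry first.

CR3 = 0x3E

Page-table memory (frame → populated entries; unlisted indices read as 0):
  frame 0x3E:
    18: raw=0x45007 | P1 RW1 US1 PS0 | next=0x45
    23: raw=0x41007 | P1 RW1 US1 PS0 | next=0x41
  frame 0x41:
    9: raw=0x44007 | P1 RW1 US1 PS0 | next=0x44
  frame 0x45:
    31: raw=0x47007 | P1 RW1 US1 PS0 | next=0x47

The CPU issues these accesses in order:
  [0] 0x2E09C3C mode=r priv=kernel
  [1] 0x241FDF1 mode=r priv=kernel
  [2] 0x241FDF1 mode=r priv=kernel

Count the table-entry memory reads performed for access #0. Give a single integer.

Per-access translation:
#0 VA=0x2E09C3C (r,kernel):
  lvl0: tbl 0x3E, slot 23 ⇒ 0x41007 (P1/RW1/US1/PS0)
  lvl1: tbl 0x41, slot 9 ⇒ 0x44007 (P1/RW1/US1/PS0)
  ✓ 0x44C3C  — 2 lookups
#1 VA=0x241FDF1 (r,kernel):
  lvl0: tbl 0x3E, slot 18 ⇒ 0x45007 (P1/RW1/US1/PS0)
  lvl1: tbl 0x45, slot 31 ⇒ 0x47007 (P1/RW1/US1/PS0)
  ✓ 0x47DF1  — 2 lookups
#2 VA=0x241FDF1 (r,kernel):
  TLB hit vpn=0x241F → PA=0x47DF1

Entries read for #0: 2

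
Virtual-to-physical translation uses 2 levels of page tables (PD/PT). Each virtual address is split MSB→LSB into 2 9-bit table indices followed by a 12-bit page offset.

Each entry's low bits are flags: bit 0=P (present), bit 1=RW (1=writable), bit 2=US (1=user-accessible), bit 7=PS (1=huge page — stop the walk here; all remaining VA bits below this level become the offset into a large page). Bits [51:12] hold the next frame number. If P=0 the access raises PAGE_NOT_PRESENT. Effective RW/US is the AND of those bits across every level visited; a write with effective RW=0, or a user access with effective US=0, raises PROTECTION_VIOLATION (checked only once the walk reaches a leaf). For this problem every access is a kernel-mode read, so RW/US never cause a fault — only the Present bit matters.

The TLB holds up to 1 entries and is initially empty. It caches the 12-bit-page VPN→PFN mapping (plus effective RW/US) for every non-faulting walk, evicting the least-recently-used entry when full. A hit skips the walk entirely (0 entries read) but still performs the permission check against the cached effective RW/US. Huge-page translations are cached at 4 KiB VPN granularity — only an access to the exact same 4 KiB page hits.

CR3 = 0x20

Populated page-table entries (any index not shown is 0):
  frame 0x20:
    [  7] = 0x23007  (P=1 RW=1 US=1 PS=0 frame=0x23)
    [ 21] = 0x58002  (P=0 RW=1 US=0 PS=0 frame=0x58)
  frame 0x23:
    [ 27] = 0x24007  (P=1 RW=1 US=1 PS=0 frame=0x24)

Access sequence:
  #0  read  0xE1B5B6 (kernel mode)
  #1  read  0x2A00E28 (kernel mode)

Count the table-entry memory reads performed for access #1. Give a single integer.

Per-access translation:
#0 VA=0xE1B5B6 (r,kernel):
  L0 @0x20[7] → 0x23007  P=1,RW=1,US=1,PS=0
  L1 @0x23[27] → 0x24007  P=1,RW=1,US=1,PS=0
  ✓ 0x245B6  — 2 lookups
#1 VA=0x2A00E28 (r,kernel):
  L0 @0x20[21] → 0x58002  P=0,RW=1,US=0,PS=0
  → PAGE_NOT_PRESENT  (1 entries read)

Entries read for #1: 1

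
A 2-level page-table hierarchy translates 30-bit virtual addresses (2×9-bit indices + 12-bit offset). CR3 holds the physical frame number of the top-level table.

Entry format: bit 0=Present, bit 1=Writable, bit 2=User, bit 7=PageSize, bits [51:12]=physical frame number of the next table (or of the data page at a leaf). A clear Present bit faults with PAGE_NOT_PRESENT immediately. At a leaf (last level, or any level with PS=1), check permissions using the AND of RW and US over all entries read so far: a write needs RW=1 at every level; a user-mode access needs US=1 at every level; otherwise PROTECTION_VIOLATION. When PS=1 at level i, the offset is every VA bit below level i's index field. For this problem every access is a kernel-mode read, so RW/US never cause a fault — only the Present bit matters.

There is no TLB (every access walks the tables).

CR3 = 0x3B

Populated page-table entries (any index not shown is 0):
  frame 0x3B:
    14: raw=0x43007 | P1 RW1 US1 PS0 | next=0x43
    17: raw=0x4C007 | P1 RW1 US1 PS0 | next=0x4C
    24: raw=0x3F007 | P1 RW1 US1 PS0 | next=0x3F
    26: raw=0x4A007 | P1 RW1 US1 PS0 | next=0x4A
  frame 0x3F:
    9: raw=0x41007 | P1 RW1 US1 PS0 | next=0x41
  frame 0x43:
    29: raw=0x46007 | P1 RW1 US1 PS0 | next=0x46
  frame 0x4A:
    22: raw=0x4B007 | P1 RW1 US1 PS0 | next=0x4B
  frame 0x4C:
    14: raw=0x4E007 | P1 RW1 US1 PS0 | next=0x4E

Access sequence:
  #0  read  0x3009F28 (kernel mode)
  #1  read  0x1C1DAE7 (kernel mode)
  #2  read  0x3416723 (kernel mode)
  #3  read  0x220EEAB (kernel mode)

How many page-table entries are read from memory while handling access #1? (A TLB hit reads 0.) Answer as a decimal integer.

Per-access translation:
#0 VA=0x3009F28 (r,kernel):
  [0] read 0x3B idx=24: raw=0x3F007 flags P=1 W=1 U=1 S=0
  [1] read 0x3F idx=9: raw=0x41007 flags P=1 W=1 U=1 S=0
  ✓ 0x41F28  — 2 lookups
#1 VA=0x1C1DAE7 (r,kernel):
  [0] read 0x3B idx=14: raw=0x43007 flags P=1 W=1 U=1 S=0
  [1] read 0x43 idx=29: raw=0x46007 flags P=1 W=1 U=1 S=0
  ✓ 0x46AE7  — 2 lookups
#2 VA=0x3416723 (r,kernel):
  [0] read 0x3B idx=26: raw=0x4A007 flags P=1 W=1 U=1 S=0
  [1] read 0x4A idx=22: raw=0x4B007 flags P=1 W=1 U=1 S=0
  ✓ 0x4B723  — 2 lookups
#3 VA=0x220EEAB (r,kernel):
  [0] read 0x3B idx=17: raw=0x4C007 flags P=1 W=1 U=1 S=0
  [1] read 0x4C idx=14: raw=0x4E007 flags P=1 W=1 U=1 S=0
  ✓ 0x4EEAB  — 2 lookups

Entries read for #1: 2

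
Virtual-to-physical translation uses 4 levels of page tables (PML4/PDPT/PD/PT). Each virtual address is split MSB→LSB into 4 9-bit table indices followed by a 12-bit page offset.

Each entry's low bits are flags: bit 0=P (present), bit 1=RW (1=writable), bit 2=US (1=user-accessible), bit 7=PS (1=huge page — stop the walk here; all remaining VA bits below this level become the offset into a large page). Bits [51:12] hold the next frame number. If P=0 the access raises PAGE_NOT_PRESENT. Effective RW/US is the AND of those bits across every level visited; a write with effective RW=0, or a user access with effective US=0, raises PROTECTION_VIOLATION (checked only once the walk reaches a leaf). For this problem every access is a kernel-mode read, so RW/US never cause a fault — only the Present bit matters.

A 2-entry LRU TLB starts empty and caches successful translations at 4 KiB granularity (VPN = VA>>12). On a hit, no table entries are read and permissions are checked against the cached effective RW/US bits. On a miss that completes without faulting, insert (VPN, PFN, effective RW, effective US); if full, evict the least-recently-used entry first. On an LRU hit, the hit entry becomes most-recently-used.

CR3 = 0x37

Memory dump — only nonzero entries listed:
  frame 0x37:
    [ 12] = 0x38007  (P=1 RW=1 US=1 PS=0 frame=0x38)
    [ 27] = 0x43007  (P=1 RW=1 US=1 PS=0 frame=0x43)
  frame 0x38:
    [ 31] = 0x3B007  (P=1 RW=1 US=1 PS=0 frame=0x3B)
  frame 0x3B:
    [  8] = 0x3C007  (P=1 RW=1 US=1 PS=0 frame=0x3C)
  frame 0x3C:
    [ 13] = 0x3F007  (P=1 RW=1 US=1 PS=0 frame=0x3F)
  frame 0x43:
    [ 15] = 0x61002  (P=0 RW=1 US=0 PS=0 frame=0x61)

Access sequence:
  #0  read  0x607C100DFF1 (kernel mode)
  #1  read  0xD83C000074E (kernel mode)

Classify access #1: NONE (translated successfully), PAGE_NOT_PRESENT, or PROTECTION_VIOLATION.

Trace:
#0 VA=0x607C100DFF1 (r,kernel):
  L0: frame=0x37 idx=12 entry=0x38007 [P=1 RW=1 US=1 PS=0]
  L1: frame=0x38 idx=31 entry=0x3B007 [P=1 RW=1 US=1 PS=0]
  L2: frame=0x3B idx=8 entry=0x3C007 [P=1 RW=1 US=1 PS=0]
  L3: frame=0x3C idx=13 entry=0x3F007 [P=1 RW=1 US=1 PS=0]
  ✓ 0x3FFF1  — 4 lookups
#1 VA=0xD83C000074E (r,kernel):
  L0: frame=0x37 idx=27 entry=0x43007 [P=1 RW=1 US=1 PS=0]
  L1: frame=0x43 idx=15 entry=0x61002 [P=0 RW=1 US=0 PS=0]
  ⇒ fault: PAGE_NOT_PRESENT  — 2 lookups

Access #1 fault: PAGE_NOT_PRESENT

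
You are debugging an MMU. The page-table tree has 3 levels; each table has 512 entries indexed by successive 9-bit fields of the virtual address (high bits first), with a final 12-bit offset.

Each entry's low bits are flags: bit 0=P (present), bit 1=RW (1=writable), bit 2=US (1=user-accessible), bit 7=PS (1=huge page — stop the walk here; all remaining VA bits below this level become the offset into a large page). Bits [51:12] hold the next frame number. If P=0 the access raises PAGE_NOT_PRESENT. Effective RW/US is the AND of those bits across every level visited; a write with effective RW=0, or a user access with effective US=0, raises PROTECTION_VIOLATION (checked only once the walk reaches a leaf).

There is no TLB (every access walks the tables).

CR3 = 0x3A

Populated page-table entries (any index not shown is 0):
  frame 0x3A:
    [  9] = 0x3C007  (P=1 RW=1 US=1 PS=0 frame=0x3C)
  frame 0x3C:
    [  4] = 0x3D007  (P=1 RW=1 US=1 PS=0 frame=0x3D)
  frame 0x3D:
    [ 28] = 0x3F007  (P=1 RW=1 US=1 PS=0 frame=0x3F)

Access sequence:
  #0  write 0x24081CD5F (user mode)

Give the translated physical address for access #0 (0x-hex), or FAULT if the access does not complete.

Trace:
#0 VA=0x24081CD5F (w,user):
  L0: frame=0x3A idx=9 entry=0x3C007 [P=1 RW=1 US=1 PS=0]
  L1: frame=0x3C idx=4 entry=0x3D007 [P=1 RW=1 US=1 PS=0]
  L2: frame=0x3D idx=28 entry=0x3F007 [P=1 RW=1 US=1 PS=0]
  ✓ 0x3FD5F  — 3 lookups

Access #0 PA: 0x3FD5F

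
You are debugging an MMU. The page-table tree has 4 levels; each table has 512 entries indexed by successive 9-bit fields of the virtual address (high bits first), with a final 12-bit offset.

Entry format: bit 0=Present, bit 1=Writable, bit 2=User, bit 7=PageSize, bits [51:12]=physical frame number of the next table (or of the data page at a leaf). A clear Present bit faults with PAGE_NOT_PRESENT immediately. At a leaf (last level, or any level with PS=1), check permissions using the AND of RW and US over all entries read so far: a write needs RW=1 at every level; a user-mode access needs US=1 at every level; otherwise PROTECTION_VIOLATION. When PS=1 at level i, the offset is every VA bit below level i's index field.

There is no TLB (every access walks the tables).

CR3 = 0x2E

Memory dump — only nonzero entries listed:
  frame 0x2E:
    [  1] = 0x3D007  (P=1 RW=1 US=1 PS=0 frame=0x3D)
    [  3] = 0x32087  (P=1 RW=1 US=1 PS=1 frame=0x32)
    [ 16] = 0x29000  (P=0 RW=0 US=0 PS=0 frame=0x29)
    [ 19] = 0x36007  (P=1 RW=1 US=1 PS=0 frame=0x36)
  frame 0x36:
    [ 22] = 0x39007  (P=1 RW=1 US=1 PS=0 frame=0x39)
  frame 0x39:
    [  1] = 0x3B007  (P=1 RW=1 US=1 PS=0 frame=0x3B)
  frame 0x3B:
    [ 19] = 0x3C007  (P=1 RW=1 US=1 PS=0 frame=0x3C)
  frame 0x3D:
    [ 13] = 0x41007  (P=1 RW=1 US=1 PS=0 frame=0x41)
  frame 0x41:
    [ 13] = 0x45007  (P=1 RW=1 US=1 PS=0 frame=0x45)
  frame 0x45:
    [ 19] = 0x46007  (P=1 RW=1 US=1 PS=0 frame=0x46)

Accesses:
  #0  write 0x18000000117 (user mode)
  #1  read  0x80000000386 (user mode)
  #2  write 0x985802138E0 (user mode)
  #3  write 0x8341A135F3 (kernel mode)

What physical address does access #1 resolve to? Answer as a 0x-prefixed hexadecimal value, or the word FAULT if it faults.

Per-access translation:
#0 VA=0x18000000117 (w,user):
  L0: frame=0x2E idx=3 entry=0x32087 [P=1 RW=1 US=1 PS=1]
  ⇒ phys 0x32117 (huge @L0)  [1 reads]
#1 VA=0x80000000386 (r,user):
  L0: frame=0x2E idx=16 entry=0x29000 [P=0 RW=0 US=0 PS=0]
  ✗ PAGE_NOT_PRESENT  [1 reads]
#2 VA=0x985802138E0 (w,user):
  L0: frame=0x2E idx=19 entry=0x36007 [P=1 RW=1 US=1 PS=0]
  L1: frame=0x36 idx=22 entry=0x39007 [P=1 RW=1 US=1 PS=0]
  L2: frame=0x39 idx=1 entry=0x3B007 [P=1 RW=1 US=1 PS=0]
  L3: frame=0x3B idx=19 entry=0x3C007 [P=1 RW=1 US=1 PS=0]
  ⇒ phys 0x3C8E0  [4 reads]
#3 VA=0x8341A135F3 (w,kernel):
  L0: frame=0x2E idx=1 entry=0x3D007 [P=1 RW=1 US=1 PS=0]
  L1: frame=0x3D idx=13 entry=0x41007 [P=1 RW=1 US=1 PS=0]
  L2: frame=0x41 idx=13 entry=0x45007 [P=1 RW=1 US=1 PS=0]
  L3: frame=0x45 idx=19 entry=0x46007 [P=1 RW=1 US=1 PS=0]
  ⇒ phys 0x465F3  [4 reads]

Access #1 PA: FAULT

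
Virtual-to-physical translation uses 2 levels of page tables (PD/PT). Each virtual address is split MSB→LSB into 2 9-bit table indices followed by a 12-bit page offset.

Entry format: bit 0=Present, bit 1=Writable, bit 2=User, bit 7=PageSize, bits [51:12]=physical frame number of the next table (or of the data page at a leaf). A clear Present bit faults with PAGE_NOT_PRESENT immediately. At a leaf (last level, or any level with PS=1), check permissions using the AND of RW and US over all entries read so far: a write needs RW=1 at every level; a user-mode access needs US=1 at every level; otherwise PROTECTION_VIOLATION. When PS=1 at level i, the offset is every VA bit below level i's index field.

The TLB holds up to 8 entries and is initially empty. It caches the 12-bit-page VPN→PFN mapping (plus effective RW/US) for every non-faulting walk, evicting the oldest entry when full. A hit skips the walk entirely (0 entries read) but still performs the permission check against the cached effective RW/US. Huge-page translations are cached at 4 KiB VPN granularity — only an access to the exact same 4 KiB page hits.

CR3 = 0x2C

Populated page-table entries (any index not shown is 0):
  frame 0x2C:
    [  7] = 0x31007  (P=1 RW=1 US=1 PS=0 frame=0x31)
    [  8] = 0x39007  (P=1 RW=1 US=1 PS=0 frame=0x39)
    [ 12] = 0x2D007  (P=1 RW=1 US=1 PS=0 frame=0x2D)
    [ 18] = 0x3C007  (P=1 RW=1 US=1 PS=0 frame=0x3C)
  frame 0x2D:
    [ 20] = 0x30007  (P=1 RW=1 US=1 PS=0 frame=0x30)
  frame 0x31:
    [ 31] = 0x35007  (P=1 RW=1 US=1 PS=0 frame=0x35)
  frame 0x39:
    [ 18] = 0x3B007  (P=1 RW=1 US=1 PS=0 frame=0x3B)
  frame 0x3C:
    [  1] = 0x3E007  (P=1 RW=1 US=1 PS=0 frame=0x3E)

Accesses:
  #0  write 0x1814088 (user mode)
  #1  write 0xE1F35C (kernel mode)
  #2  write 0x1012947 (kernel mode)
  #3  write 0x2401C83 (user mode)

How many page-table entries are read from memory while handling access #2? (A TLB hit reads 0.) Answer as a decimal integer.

Trace:
#0 VA=0x1814088 (w,user):
  L0 @0x2C[12] → 0x2D007  P=1,RW=1,US=1,PS=0
  L1 @0x2D[20] → 0x30007  P=1,RW=1,US=1,PS=0
  ⇒ phys 0x30088  [2 reads]
#1 VA=0xE1F35C (w,kernel):
  L0 @0x2C[7] → 0x31007  P=1,RW=1,US=1,PS=0
  L1 @0x31[31] → 0x35007  P=1,RW=1,US=1,PS=0
  ⇒ phys 0x3535C  [2 reads]
#2 VA=0x1012947 (w,kernel):
  L0 @0x2C[8] → 0x39007  P=1,RW=1,US=1,PS=0
  L1 @0x39[18] → 0x3B007  P=1,RW=1,US=1,PS=0
  ⇒ phys 0x3B947  [2 reads]
#3 VA=0x2401C83 (w,user):
  L0 @0x2C[18] → 0x3C007  P=1,RW=1,US=1,PS=0
  L1 @0x3C[1] → 0x3E007  P=1,RW=1,US=1,PS=0
  ⇒ phys 0x3EC83  [2 reads]

Entries read for #2: 2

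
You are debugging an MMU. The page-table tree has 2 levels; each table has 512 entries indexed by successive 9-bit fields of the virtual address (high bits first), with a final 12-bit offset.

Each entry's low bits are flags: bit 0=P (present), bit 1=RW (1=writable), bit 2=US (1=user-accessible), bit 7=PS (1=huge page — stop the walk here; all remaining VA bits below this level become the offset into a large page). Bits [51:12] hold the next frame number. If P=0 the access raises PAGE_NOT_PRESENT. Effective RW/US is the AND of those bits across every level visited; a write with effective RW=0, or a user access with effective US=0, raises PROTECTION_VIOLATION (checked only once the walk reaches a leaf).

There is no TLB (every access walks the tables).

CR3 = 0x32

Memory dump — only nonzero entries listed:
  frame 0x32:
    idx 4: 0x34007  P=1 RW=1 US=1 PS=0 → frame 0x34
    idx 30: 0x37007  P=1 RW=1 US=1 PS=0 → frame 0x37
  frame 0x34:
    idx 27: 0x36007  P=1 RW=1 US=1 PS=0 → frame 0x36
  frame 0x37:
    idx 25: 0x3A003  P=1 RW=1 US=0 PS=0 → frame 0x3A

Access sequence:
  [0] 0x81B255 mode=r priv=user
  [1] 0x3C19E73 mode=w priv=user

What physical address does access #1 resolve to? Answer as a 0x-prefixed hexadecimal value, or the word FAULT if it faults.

Walk each access:
#0 VA=0x81B255 (r,user):
  [0] read 0x32 idx=4: raw=0x34007 flags P=1 W=1 U=1 S=0
  [1] read 0x34 idx=27: raw=0x36007 flags P=1 W=1 U=1 S=0
  → PA=0x36255  (2 entries read)
#1 VA=0x3C19E73 (w,user):
  [0] read 0x32 idx=30: raw=0x37007 flags P=1 W=1 U=1 S=0
  [1] read 0x37 idx=25: raw=0x3A003 flags P=1 W=1 U=0 S=0
  → PROTECTION_VIOLATION  (2 entries read)

Access #1 PA: FAULT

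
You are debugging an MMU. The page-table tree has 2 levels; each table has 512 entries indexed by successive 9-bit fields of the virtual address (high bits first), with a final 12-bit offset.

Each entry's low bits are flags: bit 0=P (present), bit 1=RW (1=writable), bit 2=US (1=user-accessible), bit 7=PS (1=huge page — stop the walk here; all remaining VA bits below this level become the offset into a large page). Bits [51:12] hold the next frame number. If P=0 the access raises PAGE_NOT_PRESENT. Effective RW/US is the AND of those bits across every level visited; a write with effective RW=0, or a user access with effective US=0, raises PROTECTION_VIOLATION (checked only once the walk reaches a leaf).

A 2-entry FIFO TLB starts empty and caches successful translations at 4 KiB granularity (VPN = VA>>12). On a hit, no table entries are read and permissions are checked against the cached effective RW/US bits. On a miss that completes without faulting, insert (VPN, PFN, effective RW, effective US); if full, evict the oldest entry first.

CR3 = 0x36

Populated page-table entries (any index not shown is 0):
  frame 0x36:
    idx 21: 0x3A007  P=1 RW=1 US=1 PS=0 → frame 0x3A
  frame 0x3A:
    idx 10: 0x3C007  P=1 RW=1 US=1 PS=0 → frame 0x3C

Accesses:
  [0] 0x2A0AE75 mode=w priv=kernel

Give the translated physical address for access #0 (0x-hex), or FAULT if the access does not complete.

Per-access translation:
#0 VA=0x2A0AE75 (w,kernel):
  [0] read 0x36 idx=21: raw=0x3A007 flags P=1 W=1 U=1 S=0
  [1] read 0x3A idx=10: raw=0x3C007 flags P=1 W=1 U=1 S=0
  ✓ 0x3CE75  — 2 lookups

Access #0 PA: 0x3CE75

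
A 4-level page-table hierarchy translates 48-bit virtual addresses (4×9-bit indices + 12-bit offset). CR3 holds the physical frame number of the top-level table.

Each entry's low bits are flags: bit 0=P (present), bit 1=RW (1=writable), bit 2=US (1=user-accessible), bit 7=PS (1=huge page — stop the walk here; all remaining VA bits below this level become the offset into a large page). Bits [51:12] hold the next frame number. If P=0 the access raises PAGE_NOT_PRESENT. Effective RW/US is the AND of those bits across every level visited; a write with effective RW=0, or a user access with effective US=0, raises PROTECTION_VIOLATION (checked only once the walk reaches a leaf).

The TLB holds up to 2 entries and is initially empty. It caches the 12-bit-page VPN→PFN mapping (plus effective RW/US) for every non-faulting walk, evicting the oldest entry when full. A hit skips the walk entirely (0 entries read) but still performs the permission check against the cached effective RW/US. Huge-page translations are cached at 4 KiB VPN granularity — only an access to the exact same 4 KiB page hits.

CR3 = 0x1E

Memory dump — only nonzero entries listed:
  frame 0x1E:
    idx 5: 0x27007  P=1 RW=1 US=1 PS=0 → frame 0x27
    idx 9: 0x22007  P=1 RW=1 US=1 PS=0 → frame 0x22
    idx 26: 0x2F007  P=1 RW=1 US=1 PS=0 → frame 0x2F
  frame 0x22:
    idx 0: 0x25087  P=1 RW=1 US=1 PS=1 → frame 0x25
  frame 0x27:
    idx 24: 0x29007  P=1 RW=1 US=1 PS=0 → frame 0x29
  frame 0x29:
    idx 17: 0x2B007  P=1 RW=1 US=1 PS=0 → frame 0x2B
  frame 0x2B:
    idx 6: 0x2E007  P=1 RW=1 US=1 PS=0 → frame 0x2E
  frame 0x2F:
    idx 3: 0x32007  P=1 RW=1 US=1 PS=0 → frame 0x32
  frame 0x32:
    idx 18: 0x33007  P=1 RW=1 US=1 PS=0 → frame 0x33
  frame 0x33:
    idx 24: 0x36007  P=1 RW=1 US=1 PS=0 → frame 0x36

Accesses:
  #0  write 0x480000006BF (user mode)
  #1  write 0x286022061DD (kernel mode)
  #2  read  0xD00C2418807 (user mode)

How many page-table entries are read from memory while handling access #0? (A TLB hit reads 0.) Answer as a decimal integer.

Per-access translation:
#0 VA=0x480000006BF (w,user):
  L0 @0x1E[9] → 0x22007  P=1,RW=1,US=1,PS=0
  L1 @0x22[0] → 0x25087  P=1,RW=1,US=1,PS=1
  → PA=0x256BF (huge @L1)  (2 entries read)
#1 VA=0x286022061DD (w,kernel):
  L0 @0x1E[5] → 0x27007  P=1,RW=1,US=1,PS=0
  L1 @0x27[24] → 0x29007  P=1,RW=1,US=1,PS=0
  L2 @0x29[17] → 0x2B007  P=1,RW=1,US=1,PS=0
  L3 @0x2B[6] → 0x2E007  P=1,RW=1,US=1,PS=0
  → PA=0x2E1DD  (4 entries read)
#2 VA=0xD00C2418807 (r,user):
  L0 @0x1E[26] → 0x2F007  P=1,RW=1,US=1,PS=0
  L1 @0x2F[3] → 0x32007  P=1,RW=1,US=1,PS=0
  L2 @0x32[18] → 0x33007  P=1,RW=1,US=1,PS=0
  L3 @0x33[24] → 0x36007  P=1,RW=1,US=1,PS=0
  → PA=0x36807  (4 entries read)

Entries read for #0: 2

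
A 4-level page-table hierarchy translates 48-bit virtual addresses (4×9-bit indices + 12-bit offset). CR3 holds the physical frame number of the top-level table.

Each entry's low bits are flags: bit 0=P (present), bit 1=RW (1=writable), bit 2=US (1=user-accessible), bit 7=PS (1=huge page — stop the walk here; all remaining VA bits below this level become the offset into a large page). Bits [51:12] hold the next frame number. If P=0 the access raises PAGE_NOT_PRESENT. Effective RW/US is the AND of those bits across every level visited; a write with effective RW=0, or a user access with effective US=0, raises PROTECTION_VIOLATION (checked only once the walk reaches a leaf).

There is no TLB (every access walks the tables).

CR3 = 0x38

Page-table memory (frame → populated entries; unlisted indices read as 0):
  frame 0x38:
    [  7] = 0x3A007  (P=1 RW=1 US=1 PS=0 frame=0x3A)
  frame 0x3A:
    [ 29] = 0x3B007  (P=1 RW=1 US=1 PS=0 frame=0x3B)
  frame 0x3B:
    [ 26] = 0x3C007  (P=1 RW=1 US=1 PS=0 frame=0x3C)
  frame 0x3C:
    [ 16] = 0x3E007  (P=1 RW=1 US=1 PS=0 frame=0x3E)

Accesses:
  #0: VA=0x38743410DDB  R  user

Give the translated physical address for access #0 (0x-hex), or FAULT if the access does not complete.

Trace:
#0 VA=0x38743410DDB (r,user):
  [0] read 0x38 idx=7: raw=0x3A007 flags P=1 W=1 U=1 S=0
  [1] read 0x3A idx=29: raw=0x3B007 flags P=1 W=1 U=1 S=0
  [2] read 0x3B idx=26: raw=0x3C007 flags P=1 W=1 U=1 S=0
  [3] read 0x3C idx=16: raw=0x3E007 flags P=1 W=1 U=1 S=0
  ⇒ phys 0x3EDDB  [4 reads]

Access #0 PA: 0x3EDDB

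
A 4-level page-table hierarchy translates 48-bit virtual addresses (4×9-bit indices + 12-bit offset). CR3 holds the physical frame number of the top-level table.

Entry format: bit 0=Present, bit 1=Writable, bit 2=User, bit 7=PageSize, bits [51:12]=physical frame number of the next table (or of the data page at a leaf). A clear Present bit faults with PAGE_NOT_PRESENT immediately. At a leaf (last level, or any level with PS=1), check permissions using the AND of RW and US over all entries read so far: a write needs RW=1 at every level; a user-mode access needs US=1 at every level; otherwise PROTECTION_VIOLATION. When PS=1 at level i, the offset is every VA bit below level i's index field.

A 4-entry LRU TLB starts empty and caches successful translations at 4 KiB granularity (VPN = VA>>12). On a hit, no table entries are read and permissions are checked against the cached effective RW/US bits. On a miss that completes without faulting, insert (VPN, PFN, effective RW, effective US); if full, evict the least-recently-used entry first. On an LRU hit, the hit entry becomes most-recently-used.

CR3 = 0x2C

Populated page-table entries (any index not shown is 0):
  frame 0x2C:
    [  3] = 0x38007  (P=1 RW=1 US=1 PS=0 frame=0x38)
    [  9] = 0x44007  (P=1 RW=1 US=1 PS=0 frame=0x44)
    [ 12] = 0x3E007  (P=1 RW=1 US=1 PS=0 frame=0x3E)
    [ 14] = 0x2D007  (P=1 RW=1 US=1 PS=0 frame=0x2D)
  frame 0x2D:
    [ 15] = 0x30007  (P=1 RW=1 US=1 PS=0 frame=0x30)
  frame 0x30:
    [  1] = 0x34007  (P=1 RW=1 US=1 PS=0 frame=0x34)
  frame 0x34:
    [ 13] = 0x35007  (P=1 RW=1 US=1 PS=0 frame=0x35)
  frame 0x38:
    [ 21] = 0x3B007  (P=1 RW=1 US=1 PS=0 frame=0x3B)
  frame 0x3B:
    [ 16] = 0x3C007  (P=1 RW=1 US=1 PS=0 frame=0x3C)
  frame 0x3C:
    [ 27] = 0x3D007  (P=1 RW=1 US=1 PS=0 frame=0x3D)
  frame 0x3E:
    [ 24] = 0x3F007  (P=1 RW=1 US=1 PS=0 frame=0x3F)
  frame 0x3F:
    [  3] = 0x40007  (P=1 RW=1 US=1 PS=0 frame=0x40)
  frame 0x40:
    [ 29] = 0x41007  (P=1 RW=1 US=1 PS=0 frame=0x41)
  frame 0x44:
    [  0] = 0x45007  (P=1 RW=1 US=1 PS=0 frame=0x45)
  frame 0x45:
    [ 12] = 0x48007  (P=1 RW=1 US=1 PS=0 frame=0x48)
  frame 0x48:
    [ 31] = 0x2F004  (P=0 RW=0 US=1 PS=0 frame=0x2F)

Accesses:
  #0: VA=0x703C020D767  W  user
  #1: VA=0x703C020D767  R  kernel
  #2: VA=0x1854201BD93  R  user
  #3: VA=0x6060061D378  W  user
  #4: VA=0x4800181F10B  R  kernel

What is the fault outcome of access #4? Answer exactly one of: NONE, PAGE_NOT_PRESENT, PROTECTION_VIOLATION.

Per-access translation:
#0 VA=0x703C020D767 (w,user):
  L0 @0x2C[14] → 0x2D007  P=1,RW=1,US=1,PS=0
  L1 @0x2D[15] → 0x30007  P=1,RW=1,US=1,PS=0
  L2 @0x30[1] → 0x34007  P=1,RW=1,US=1,PS=0
  L3 @0x34[13] → 0x35007  P=1,RW=1,US=1,PS=0
  ✓ 0x35767  — 4 lookups
#1 VA=0x703C020D767 (r,kernel):
  TLB hit vpn=0x703C020D → PA=0x35767
#2 VA=0x1854201BD93 (r,user):
  L0 @0x2C[3] → 0x38007  P=1,RW=1,US=1,PS=0
  L1 @0x38[21] → 0x3B007  P=1,RW=1,US=1,PS=0
  L2 @0x3B[16] → 0x3C007  P=1,RW=1,US=1,PS=0
  L3 @0x3C[27] → 0x3D007  P=1,RW=1,US=1,PS=0
  ✓ 0x3DD93  — 4 lookups
#3 VA=0x6060061D378 (w,user):
  L0 @0x2C[12] → 0x3E007  P=1,RW=1,US=1,PS=0
  L1 @0x3E[24] → 0x3F007  P=1,RW=1,US=1,PS=0
  L2 @0x3F[3] → 0x40007  P=1,RW=1,US=1,PS=0
  L3 @0x40[29] → 0x41007  P=1,RW=1,US=1,PS=0
  ✓ 0x41378  — 4 lookups
#4 VA=0x4800181F10B (r,kernel):
  L0 @0x2C[9] → 0x44007  P=1,RW=1,US=1,PS=0
  L1 @0x44[0] → 0x45007  P=1,RW=1,US=1,PS=0
  L2 @0x45[12] → 0x48007  P=1,RW=1,US=1,PS=0
  L3 @0x48[31] → 0x2F004  P=0,RW=0,US=1,PS=0
  ⇒ fault: PAGE_NOT_PRESENT  — 4 lookups

Access #4 fault: PAGE_NOT_PRESENT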